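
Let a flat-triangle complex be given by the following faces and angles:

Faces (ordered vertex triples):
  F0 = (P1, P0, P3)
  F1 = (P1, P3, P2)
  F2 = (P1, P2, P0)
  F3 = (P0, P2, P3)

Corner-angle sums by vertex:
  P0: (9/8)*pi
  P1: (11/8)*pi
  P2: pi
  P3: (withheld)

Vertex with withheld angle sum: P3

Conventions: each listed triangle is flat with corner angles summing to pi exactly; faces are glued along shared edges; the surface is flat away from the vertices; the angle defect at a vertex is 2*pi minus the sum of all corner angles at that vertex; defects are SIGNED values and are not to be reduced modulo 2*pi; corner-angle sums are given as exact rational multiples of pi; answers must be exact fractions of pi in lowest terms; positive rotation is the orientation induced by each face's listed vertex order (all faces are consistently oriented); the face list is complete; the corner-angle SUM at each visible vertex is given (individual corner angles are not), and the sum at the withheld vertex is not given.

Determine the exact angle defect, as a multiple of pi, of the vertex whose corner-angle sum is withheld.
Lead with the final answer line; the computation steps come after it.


Answer: defect(P3) = (3/2)*pi

V = 4, E = 6, F = 4; chi = V - E + F = 2
Gauss-Bonnet: total defect = 2*pi*chi = 4*pi; visible defects sum to (5/2)*pi


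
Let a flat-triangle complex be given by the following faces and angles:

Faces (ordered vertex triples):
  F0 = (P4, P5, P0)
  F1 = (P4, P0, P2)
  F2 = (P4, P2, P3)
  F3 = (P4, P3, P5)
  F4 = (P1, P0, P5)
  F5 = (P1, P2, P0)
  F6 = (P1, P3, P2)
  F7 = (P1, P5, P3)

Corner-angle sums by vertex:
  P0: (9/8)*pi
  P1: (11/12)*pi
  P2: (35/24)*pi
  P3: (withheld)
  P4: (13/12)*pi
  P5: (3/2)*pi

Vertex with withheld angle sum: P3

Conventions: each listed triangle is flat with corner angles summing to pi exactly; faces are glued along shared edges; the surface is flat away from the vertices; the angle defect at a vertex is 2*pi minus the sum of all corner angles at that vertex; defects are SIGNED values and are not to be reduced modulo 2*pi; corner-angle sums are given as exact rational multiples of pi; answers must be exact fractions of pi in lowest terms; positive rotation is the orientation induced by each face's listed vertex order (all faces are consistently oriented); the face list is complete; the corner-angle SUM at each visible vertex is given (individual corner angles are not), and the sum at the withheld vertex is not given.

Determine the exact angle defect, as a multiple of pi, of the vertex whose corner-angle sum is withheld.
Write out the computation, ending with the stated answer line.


V = 6, E = 12, F = 8; chi = V - E + F = 2
Gauss-Bonnet: total defect = 2*pi*chi = 4*pi; visible defects sum to (47/12)*pi

Answer: defect(P3) = pi/12


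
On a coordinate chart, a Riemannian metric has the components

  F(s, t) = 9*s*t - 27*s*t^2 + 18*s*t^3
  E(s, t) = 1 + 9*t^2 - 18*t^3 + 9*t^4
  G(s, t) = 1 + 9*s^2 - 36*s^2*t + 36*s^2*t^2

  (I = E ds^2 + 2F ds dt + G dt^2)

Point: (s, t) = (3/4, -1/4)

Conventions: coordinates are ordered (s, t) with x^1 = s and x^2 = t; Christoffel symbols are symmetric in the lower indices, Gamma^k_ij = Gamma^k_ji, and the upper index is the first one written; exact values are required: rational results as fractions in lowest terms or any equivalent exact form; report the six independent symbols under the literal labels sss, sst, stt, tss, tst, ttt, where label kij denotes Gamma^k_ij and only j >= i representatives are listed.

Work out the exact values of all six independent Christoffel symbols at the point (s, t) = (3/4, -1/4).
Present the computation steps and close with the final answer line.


E = 481/256, F = -405/128, G = 793/64 at the point
E_s = 0, E_t = -135/16, F_s = -135/32, F_t = 621/32, G_s = 243/8, G_t = -243/8
EG - F^2 = 3397/256;  g^inv = (256/3397) * [[793/64, 405/128], [405/128, 481/256]]
first-kind symbols [ij,l] = (1/2)(d_i g_jl + d_j g_il - d_l g_ij): [ss,s] = E_s/2 = 0, [ss,t] = F_s - E_t/2 = 0, [st,s] = E_t/2 = -135/32, [st,t] = G_s/2 = 243/16, [tt,s] = F_t - G_s/2 = 135/32, [tt,t] = G_t/2 = -243/16
Gamma^s_ij = (G*[ij,s] - F*[ij,t])/(EG - F^2), Gamma^t_ij = (E*[ij,t] - F*[ij,s])/(EG - F^2)

Answer: Gamma_sss = 0, Gamma_sst = -1080/3397, Gamma_stt = 1080/3397, Gamma_tss = 0, Gamma_tst = 3888/3397, Gamma_ttt = -3888/3397


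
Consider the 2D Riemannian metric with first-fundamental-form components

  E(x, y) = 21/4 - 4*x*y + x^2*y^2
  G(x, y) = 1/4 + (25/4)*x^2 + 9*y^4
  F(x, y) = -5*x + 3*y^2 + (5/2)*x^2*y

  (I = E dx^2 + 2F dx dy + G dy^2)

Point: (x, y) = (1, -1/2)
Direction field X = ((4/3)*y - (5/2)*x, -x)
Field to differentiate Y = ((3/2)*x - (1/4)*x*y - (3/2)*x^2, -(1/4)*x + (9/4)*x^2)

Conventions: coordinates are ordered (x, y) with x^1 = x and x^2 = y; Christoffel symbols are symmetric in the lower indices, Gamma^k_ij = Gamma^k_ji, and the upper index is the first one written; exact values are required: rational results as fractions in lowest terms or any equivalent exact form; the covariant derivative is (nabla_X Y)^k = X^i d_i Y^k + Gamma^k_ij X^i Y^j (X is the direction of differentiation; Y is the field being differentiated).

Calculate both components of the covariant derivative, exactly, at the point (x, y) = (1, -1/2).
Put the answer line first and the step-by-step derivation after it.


Answer: (nabla_X Y)^x = 127089/23264, (nabla_X Y)^y = -102289/5816

E = 15/2, F = -11/2, G = 113/16 at the point
E_x = 5/2, E_y = -5, F_x = -15/2, F_y = -1/2, G_x = 25/2, G_y = -9/2
EG - F^2 = 727/32;  g^inv = (32/727) * [[113/16, 11/2], [11/2, 15/2]]
first-kind symbols [ij,l] = (1/2)(d_i g_jl + d_j g_il - d_l g_ij): [xx,x] = E_x/2 = 5/4, [xx,y] = F_x - E_y/2 = -5, [xy,x] = E_y/2 = -5/2, [xy,y] = G_x/2 = 25/4, [yy,x] = F_y - G_x/2 = -27/4, [yy,y] = G_y/2 = -9/4
Gamma^x_ij = (G*[ij,x] - F*[ij,y])/(EG - F^2), Gamma^y_ij = (E*[ij,y] - F*[ij,x])/(EG - F^2)
Gamma_xxx = -1195/1454, Gamma_xxy = 535/727, Gamma_xyy = -3843/1454, Gamma_yxx = -980/727, Gamma_yxy = 1060/727, Gamma_yyy = -1728/727
X = (-19/6, -1), Y = (1/8, 2) at the point


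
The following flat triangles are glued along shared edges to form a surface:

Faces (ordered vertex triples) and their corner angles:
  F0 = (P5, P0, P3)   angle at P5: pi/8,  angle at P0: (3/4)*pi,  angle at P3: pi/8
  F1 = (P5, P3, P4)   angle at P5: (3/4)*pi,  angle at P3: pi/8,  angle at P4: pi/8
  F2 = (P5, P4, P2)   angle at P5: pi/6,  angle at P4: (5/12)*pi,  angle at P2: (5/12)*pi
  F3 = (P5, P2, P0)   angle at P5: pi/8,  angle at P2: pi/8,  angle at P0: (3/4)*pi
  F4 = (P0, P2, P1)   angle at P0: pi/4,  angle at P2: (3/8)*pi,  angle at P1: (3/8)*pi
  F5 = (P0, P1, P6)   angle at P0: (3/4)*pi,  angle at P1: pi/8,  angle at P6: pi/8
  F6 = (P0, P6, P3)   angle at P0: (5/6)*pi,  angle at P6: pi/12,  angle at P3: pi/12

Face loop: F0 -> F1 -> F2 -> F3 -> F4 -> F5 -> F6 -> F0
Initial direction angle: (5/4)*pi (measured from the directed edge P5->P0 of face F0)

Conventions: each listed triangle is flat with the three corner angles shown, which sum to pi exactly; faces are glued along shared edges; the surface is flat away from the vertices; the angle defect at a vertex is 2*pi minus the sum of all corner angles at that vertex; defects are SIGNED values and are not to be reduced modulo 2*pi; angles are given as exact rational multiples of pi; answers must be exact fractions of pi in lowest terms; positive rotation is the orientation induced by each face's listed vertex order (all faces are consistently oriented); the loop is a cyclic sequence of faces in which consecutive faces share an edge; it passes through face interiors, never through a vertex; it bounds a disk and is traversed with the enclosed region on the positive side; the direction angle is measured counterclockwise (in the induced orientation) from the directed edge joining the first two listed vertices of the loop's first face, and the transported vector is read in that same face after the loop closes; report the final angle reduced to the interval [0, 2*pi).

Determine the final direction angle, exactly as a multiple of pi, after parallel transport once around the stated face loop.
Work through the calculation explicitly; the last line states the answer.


enclosed vertex P0: corner angles sum to (10/3)*pi, defect = 2*pi - (10/3)*pi = (-4/3)*pi
enclosed vertex P5: corner angles sum to (7/6)*pi, defect = 2*pi - (7/6)*pi = (5/6)*pi
by Gauss-Bonnet the loop rotates the vector by the enclosed defect sum (positive orientation, mod 2*pi)
final angle = (5/4)*pi - pi/2 = (3/4)*pi (mod 2*pi)

Answer: final direction angle = (3/4)*pi


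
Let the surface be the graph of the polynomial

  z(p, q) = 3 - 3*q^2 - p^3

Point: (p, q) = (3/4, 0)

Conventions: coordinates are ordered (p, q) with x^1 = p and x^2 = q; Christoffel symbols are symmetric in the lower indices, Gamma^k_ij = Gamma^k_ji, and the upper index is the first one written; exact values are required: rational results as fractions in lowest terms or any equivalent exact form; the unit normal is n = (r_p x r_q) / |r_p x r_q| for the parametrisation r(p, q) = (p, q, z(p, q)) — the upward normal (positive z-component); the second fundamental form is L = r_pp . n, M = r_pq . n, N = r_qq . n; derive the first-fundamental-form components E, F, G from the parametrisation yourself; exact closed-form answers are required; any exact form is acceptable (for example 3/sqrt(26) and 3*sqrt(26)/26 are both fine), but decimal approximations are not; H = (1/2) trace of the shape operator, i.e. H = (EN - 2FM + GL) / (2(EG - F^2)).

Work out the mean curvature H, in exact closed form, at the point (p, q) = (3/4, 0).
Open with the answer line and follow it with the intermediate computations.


Answer: H = -56496*sqrt(985)/970225

z_p = -27/16, z_q = 0, z_pp = -9/2, z_pq = 0, z_qq = -6
E = 985/256, F = 0, G = 1; answer radicand W^2 = 985/256
unnormalised second-form numerators: l = -9/2, m = 0, n = -6; L = l/sqrt(985/256), and similarly M = m/sqrt(W^2), N = n/sqrt(W^2)
H = (E*n - 2*F*m + G*l) / (2*(EG - F^2)*sqrt(W^2)); E*n - 2*F*m + G*l = -3531/128, EG - F^2 = 985/256, so H = (-3531/985)/sqrt(985/256)


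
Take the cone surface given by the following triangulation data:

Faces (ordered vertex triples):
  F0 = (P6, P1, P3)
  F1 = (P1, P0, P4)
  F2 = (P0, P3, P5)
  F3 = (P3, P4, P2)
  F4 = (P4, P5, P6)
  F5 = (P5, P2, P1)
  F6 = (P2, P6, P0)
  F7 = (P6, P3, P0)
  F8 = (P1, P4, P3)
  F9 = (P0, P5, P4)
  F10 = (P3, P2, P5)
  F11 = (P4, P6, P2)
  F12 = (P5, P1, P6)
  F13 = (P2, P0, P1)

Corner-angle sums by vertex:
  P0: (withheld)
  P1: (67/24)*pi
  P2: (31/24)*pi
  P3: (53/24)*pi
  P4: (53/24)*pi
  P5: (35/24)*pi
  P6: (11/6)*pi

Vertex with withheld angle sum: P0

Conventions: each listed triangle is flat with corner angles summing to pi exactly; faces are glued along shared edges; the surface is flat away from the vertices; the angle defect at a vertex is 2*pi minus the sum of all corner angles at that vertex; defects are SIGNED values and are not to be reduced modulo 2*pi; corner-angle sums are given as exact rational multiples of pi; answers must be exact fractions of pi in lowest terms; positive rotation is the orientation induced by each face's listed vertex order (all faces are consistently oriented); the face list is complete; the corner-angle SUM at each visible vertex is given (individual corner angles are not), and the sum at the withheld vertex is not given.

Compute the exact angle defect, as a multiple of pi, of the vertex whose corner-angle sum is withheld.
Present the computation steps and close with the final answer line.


V = 7, E = 21, F = 14; chi = V - E + F = 0
Gauss-Bonnet: total defect = 2*pi*chi = 0; visible defects sum to (5/24)*pi

Answer: defect(P0) = (-5/24)*pi


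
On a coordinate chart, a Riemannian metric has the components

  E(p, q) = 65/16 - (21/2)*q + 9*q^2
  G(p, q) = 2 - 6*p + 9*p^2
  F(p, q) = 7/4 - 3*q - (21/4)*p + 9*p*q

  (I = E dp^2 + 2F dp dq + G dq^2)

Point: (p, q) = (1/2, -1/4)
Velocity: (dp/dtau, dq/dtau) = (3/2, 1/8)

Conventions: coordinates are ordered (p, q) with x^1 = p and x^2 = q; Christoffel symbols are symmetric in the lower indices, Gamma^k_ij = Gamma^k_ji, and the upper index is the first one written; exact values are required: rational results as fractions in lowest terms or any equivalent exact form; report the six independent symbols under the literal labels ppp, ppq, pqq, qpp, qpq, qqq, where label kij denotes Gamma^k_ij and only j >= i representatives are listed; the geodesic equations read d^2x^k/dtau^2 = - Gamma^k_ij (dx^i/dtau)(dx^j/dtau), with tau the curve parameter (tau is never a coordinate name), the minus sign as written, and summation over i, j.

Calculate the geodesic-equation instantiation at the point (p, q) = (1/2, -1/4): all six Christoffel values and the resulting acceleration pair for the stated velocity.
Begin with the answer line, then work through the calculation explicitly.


Answer: Gamma_ppp = 0, Gamma_ppq = -1, Gamma_pqq = 0, Gamma_qpp = 0, Gamma_qpq = 1/5, Gamma_qqq = 0; accelerations (d^2p/dtau^2, d^2q/dtau^2) = (3/8, -3/40)

E = 29/4, F = -5/4, G = 5/4 at the point
E_p = 0, E_q = -15, F_p = -15/2, F_q = 3/2, G_p = 3, G_q = 0
EG - F^2 = 15/2;  g^inv = (2/15) * [[5/4, 5/4], [5/4, 29/4]]
first-kind symbols [ij,l] = (1/2)(d_i g_jl + d_j g_il - d_l g_ij): [pp,p] = E_p/2 = 0, [pp,q] = F_p - E_q/2 = 0, [pq,p] = E_q/2 = -15/2, [pq,q] = G_p/2 = 3/2, [qq,p] = F_q - G_p/2 = 0, [qq,q] = G_q/2 = 0
Gamma^p_ij = (G*[ij,p] - F*[ij,q])/(EG - F^2), Gamma^q_ij = (E*[ij,q] - F*[ij,p])/(EG - F^2)
Gamma_ppp = 0, Gamma_ppq = -1, Gamma_pqq = 0, Gamma_qpp = 0, Gamma_qpq = 1/5, Gamma_qqq = 0
d^2p/dtau^2 = -(Gamma_ppp*(3/2)^2 + 2*Gamma_ppq*(3/2)*(1/8) + Gamma_pqq*(1/8)^2) = 3/8
d^2q/dtau^2 = -(Gamma_qpp*(3/2)^2 + 2*Gamma_qpq*(3/2)*(1/8) + Gamma_qqq*(1/8)^2) = -3/40


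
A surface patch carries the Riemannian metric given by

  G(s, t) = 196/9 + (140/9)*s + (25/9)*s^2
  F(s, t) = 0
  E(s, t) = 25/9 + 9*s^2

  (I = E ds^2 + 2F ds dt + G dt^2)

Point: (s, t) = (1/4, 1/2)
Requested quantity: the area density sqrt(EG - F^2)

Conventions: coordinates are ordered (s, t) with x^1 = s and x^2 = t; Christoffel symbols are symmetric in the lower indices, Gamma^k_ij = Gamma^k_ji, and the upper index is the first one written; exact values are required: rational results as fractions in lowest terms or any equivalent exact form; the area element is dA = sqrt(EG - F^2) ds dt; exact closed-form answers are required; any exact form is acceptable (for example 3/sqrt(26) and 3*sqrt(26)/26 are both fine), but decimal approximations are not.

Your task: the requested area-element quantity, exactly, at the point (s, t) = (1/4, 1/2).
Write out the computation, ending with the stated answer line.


E = 481/144, F = 0, G = 3721/144; EG - F^2 = 1789801/20736

Answer: sqrt(EG - F^2) = 61*sqrt(481)/144


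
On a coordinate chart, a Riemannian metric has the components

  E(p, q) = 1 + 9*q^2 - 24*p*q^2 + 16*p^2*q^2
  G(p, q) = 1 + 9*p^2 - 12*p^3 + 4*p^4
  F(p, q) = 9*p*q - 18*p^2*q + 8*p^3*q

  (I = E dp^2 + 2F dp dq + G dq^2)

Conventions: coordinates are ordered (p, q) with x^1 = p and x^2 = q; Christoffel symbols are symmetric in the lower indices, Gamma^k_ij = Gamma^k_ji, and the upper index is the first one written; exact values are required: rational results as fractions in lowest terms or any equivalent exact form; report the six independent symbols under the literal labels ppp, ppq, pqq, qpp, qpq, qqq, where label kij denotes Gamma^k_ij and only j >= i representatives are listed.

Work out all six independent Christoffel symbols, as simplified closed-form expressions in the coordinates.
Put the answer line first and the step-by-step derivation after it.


Answer: Gamma_ppp = (16*p*q^2 - 12*q^2)/(4*p^4 - 12*p^3 + 16*p^2*q^2 + 9*p^2 - 24*p*q^2 + 9*q^2 + 1), Gamma_ppq = (16*p^2*q - 24*p*q + 9*q)/(4*p^4 - 12*p^3 + 16*p^2*q^2 + 9*p^2 - 24*p*q^2 + 9*q^2 + 1), Gamma_pqq = 0, Gamma_qpp = (8*p^2*q - 12*p*q)/(4*p^4 - 12*p^3 + 16*p^2*q^2 + 9*p^2 - 24*p*q^2 + 9*q^2 + 1), Gamma_qpq = (8*p^3 - 18*p^2 + 9*p)/(4*p^4 - 12*p^3 + 16*p^2*q^2 + 9*p^2 - 24*p*q^2 + 9*q^2 + 1), Gamma_qqq = 0

E = 1 + 9*q^2 - 24*p*q^2 + 16*p^2*q^2; F = 9*p*q - 18*p^2*q + 8*p^3*q; G = 1 + 9*p^2 - 12*p^3 + 4*p^4
Gamma^k_ij = (1/2) g^{kl} (d_i g_jl + d_j g_il - d_l g_ij), with g^inv = (1/(EG-F^2)) [[G, -F], [-F, E]]
first partials: E_p = -24*q^2 + 32*p*q^2, E_q = 18*q - 48*p*q + 32*p^2*q, F_p = 9*q - 36*p*q + 24*p^2*q, F_q = 9*p - 18*p^2 + 8*p^3, G_p = 18*p - 36*p^2 + 16*p^3, G_q = 0
D = EG - F^2 = 1 + 9*q^2 + 9*p^2 - 24*p*q^2 - 12*p^3 + 16*p^2*q^2 + 4*p^4
expanded: Gamma^p_pp = (G E_p - 2F F_p + F E_q)/(2D), Gamma^p_pq = (G E_q - F G_p)/(2D), Gamma^p_qq = (2G F_q - G G_p - F G_q)/(2D), Gamma^q_pp = (2E F_p - E E_q - F E_p)/(2D), Gamma^q_pq = (E G_p - F E_q)/(2D), Gamma^q_qq = (E G_q - 2F F_q + F G_p)/(2D); substitute and cancel common factors


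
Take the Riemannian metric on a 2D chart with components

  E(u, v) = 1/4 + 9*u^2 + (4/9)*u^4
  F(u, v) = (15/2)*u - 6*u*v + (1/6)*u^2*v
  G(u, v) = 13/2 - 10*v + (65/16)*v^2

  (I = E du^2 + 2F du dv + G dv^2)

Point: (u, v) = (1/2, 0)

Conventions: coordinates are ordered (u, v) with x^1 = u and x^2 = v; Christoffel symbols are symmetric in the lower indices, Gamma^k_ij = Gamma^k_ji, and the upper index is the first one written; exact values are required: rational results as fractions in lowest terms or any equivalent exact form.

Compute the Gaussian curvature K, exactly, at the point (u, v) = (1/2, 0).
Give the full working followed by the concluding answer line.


E = 91/36, F = 15/4, G = 13/2, EG - F^2 = 341/144 at the point
E_u = 83/9, E_v = 0, F_u = 15/2, F_v = -71/24, G_u = 0, G_v = -10
E_vv = 0, F_uv = -35/6, G_uu = 0
Brioschi: K = (det M1 - det M2) / (EG - F^2)^2 with the standard first/second-derivative matrices M1, M2.
M1 = [[-E_vv/2 + F_uv - G_uu/2, E_u/2, F_u - E_v/2], [F_v - G_u/2, E, F], [G_v/2, F, G]] = [[-35/6, 83/18, 15/2], [-71/24, 91/36, 15/4], [-5, 15/4, 13/2]]; det M1 = -1/64
M2 = [[0, E_v/2, G_u/2], [E_v/2, E, F], [G_u/2, F, G]] = [[0, 0, 0], [0, 91/36, 15/4], [0, 15/4, 13/2]]; det M2 = 0
det M1 - det M2 = -1/64; K = -1/64 / (341/144)^2 = -324/116281

Answer: K = -324/116281


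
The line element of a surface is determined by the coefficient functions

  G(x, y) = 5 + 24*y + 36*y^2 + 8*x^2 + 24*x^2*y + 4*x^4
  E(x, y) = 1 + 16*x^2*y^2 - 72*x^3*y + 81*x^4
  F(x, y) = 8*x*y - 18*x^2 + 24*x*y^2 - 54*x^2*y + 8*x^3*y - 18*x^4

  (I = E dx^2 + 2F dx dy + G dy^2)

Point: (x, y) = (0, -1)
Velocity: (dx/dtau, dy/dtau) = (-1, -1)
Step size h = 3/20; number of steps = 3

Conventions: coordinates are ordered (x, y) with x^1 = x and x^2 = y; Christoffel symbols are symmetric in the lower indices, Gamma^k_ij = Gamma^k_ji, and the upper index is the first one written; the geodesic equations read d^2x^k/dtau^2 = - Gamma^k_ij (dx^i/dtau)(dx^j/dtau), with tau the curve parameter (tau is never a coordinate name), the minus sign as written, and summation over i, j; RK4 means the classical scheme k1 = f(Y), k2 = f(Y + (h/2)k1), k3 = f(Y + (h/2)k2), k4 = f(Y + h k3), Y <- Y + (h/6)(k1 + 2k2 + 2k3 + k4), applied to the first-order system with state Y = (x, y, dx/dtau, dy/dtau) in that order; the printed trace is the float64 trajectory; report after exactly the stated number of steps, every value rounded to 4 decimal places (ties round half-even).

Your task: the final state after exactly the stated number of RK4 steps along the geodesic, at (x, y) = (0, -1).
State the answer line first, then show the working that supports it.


Answer: x = -0.4539, y = -1.4043, dx/dtau = -1.0216, dy/dtau = -0.7901

f(Y) = (dx/dtau, dy/dtau, -Gamma^x_ij Y'^i Y'^j, -Gamma^y_ij Y'^i Y'^j) with the Gammas evaluated at the stage position; h = 0.150000; intermediate values shown to 6 dp
step 0: x = 0.0000, y = -1.0000, dx/dtau = -1.0000, dy/dtau = -1.0000
step 1:
  k1: at (x, y) = (0.000000, -1.000000), (dx/dtau, dy/dtau) = (-1.000000, -1.000000); Gamma_xxx = 0.000000, Gamma_xxy = 0.000000, Gamma_xyy = 0.000000, Gamma_yxx = 0.941176, Gamma_yxy = 0.000000, Gamma_yyy = -1.411765; k1 = (-1.000000, -1.000000, 0.000000, 0.470588)
  k2: at (x, y) = (-0.075000, -1.075000), (dx/dtau, dy/dtau) = (-1.000000, -0.964706); Gamma_xxx = -0.038603, Gamma_xxy = -0.003926, Gamma_xyy = 0.078514, Gamma_yxx = 0.630249, Gamma_yxy = 0.064093, Gamma_yyy = -1.281862; k2 = (-1.000000, -0.964706, -0.026893, 0.439064)
  k3: at (x, y) = (-0.075000, -1.072353), (dx/dtau, dy/dtau) = (-1.002017, -0.967070); Gamma_xxx = -0.038614, Gamma_xxy = -0.003941, Gamma_xyy = 0.078821, Gamma_yxx = 0.630021, Gamma_yxy = 0.064301, Gamma_yyy = -1.286014; k3 = (-1.002017, -0.967070, -0.027307, 0.445530)
  k4: at (x, y) = (-0.150303, -1.145061), (dx/dtau, dy/dtau) = (-1.004096, -0.933171); Gamma_xxx = -0.037094, Gamma_xxy = -0.011895, Gamma_xyy = 0.118715, Gamma_yxx = 0.368967, Gamma_yxy = 0.118321, Gamma_yyy = -1.180824; k4 = (-1.004096, -0.933171, -0.043687, 0.434543)
  Y <- Y + (h/6)(k1 + 2k2 + 2k3 + k4): x = -0.1502, y = -1.1449, dx/dtau = -1.0038, dy/dtau = -0.9331
step 2:
  k1: at (x, y) = (-0.150203, -1.144918), (dx/dtau, dy/dtau) = (-1.003802, -0.933142); Gamma_xxx = -0.037110, Gamma_xxy = -0.011885, Gamma_xyy = 0.118687, Gamma_yxx = 0.369266, Gamma_yxy = 0.118261, Gamma_yyy = -1.181012; k1 = (-1.003802, -0.933142, -0.043690, 0.434743)
  k2: at (x, y) = (-0.225488, -1.214904), (dx/dtau, dy/dtau) = (-1.007079, -0.900536); Gamma_xxx = -0.018046, Gamma_xxy = -0.020325, Gamma_xyy = 0.135209, Gamma_yxx = 0.146698, Gamma_yxy = 0.165223, Gamma_yyy = -1.099102; k2 = (-1.007079, -0.900536, -0.054480, 0.442866)
  k3: at (x, y) = (-0.225734, -1.212458), (dx/dtau, dy/dtau) = (-1.007888, -0.899927); Gamma_xxx = -0.017769, Gamma_xxy = -0.020396, Gamma_xyy = 0.135533, Gamma_yxx = 0.144482, Gamma_yxy = 0.165847, Gamma_yyy = -1.102051; k3 = (-1.007888, -0.899927, -0.054714, 0.444891)
  k4: at (x, y) = (-0.301386, -1.279907), (dx/dtau, dy/dtau) = (-1.012009, -0.866408); Gamma_xxx = 0.006976, Gamma_xxy = -0.027545, Gamma_xyy = 0.137091, Gamma_yxx = -0.052867, Gamma_yxy = 0.208738, Gamma_yyy = -1.038889; k4 = (-1.012009, -0.866408, -0.061751, 0.467952)
  Y <- Y + (h/6)(k1 + 2k2 + 2k3 + k4): x = -0.3013, y = -1.2799, dx/dtau = -1.0119, dy/dtau = -0.8662
step 3:
  k1: at (x, y) = (-0.301347, -1.279930), (dx/dtau, dy/dtau) = (-1.011898, -0.866187); Gamma_xxx = 0.006958, Gamma_xxy = -0.027541, Gamma_xyy = 0.137090, Gamma_yxx = -0.052726, Gamma_yxy = 0.208704, Gamma_yyy = -1.038855; k1 = (-1.011898, -0.866187, -0.061701, 0.467565)
  k2: at (x, y) = (-0.377239, -1.344894), (dx/dtau, dy/dtau) = (-1.016525, -0.831119); Gamma_xxx = 0.030153, Gamma_xxy = -0.032253, Gamma_xyy = 0.128245, Gamma_yxx = -0.233006, Gamma_yxy = 0.249229, Gamma_yyy = -0.991000; k2 = (-1.016525, -0.831119, -0.065247, 0.504188)
  k3: at (x, y) = (-0.377586, -1.342264), (dx/dtau, dy/dtau) = (-1.016791, -0.828373); Gamma_xxx = 0.030500, Gamma_xxy = -0.032270, Gamma_xyy = 0.128194, Gamma_yxx = -0.236427, Gamma_yxy = 0.250149, Gamma_yyy = -0.993741; k3 = (-1.016791, -0.828373, -0.065139, 0.504948)
  k4: at (x, y) = (-0.453866, -1.404186), (dx/dtau, dy/dtau) = (-1.021669, -0.790445); Gamma_xxx = 0.047156, Gamma_xxy = -0.033535, Gamma_xyy = 0.110831, Gamma_yxx = -0.407813, Gamma_yxy = 0.290018, Gamma_yyy = -0.958493; k4 = (-1.021669, -0.790445, -0.064305, 0.556125)
  Y <- Y + (h/6)(k1 + 2k2 + 2k3 + k4): x = -0.4539, y = -1.4043, dx/dtau = -1.0216, dy/dtau = -0.7901


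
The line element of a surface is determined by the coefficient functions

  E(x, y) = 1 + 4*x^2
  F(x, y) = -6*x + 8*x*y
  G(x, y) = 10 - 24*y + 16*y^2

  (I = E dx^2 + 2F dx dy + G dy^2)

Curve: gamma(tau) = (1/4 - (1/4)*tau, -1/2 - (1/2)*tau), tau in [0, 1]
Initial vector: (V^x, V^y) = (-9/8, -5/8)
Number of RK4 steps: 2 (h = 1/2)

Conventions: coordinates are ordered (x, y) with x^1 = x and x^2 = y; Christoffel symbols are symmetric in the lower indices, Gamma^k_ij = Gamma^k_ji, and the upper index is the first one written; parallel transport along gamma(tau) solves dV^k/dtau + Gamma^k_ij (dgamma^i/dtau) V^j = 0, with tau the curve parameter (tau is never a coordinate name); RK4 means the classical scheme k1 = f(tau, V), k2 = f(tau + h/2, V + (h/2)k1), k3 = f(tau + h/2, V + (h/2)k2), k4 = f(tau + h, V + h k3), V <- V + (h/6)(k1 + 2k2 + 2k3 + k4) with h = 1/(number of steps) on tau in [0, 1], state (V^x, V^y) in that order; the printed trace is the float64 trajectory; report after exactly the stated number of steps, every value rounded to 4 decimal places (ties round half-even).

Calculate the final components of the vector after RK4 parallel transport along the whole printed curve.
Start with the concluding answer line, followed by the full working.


Answer: V^x = -1.1376, V^y = -0.3723

gamma'(tau) = (-1/4, -1/2); f(tau, V)^k = -Gamma^k_ij(gamma(tau)) gamma'^i(tau) V^j; h = 1/2; intermediate values shown to 6 dp
curve data and Christoffel symbols at the stage parameters:
  tau = 0.000000: gamma = (0.250000, -0.500000), gamma' = (-0.250000, -0.500000); Gamma_xxx = 0.038095, Gamma_xxy = 0.000000, Gamma_xyy = 0.076190, Gamma_yxx = -0.380952, Gamma_yxy = 0.000000, Gamma_yyy = -0.761905
  tau = 0.250000: gamma = (0.187500, -0.625000), gamma' = (-0.250000, -0.500000); Gamma_xxx = 0.023892, Gamma_xxy = 0.000000, Gamma_xyy = 0.047785, Gamma_yxx = -0.350423, Gamma_yxy = 0.000000, Gamma_yyy = -0.700846
  tau = 0.500000: gamma = (0.125000, -0.750000), gamma' = (-0.250000, -0.500000); Gamma_xxx = 0.013491, Gamma_xxy = 0.000000, Gamma_xyy = 0.026981, Gamma_yxx = -0.323777, Gamma_yxy = 0.000000, Gamma_yyy = -0.647555
  tau = 0.750000: gamma = (0.062500, -0.875000), gamma' = (-0.250000, -0.500000); Gamma_xxx = 0.005778, Gamma_xxy = 0.000000, Gamma_xyy = 0.011557, Gamma_yxx = -0.300469, Gamma_yxy = 0.000000, Gamma_yyy = -0.600939
  tau = 1.000000: gamma = (0.000000, -1.000000), gamma' = (-0.250000, -0.500000); Gamma_xxx = 0.000000, Gamma_xxy = 0.000000, Gamma_xyy = 0.000000, Gamma_yxx = -0.280000, Gamma_yxy = 0.000000, Gamma_yyy = -0.560000
step 0: V^x = -1.1250, V^y = -0.6250
step 1: k1 = (-0.034524, 0.345238), k2 = (-0.019642, 0.288082), k3 = (-0.019961, 0.292763), k4 = (-0.010285, 0.246836); V <- V + (h/6)(k1 + 2k2 + 2k3 + k4): V^x = -1.1353, V^y = -0.4789
step 2: k1 = (-0.010289, 0.246941), k2 = (-0.004054, 0.210808), k3 = (-0.004104, 0.213405), k4 = (0.000000, 0.183819); V <- V + (h/6)(k1 + 2k2 + 2k3 + k4): V^x = -1.1376, V^y = -0.3723


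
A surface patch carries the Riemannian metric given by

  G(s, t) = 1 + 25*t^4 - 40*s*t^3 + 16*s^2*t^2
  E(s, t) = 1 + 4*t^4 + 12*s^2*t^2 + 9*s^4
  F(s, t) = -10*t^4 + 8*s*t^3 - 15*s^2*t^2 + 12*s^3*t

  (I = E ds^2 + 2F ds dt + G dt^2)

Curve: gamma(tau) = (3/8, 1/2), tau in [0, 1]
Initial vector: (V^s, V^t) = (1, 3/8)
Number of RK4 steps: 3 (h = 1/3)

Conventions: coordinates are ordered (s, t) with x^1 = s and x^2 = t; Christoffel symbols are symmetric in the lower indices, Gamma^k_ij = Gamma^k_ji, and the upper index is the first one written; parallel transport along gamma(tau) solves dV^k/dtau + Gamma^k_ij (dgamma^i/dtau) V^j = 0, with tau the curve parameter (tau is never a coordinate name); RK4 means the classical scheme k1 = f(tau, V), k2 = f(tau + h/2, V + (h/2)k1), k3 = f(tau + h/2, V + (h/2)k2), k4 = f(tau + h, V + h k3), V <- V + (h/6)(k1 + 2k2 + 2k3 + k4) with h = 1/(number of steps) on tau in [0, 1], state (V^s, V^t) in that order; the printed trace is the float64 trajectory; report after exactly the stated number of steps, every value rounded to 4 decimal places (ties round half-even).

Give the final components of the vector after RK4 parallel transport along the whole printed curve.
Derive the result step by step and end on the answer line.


gamma'(tau) = (0, 0); f(tau, V)^k = -Gamma^k_ij(gamma(tau)) gamma'^i(tau) V^j; h = 1/3; intermediate values shown to 6 dp
curve data and Christoffel symbols at the stage parameters:
  tau = 0.000000: gamma = (0.375000, 0.500000), gamma' = (0.000000, 0.000000); Gamma_sss = 0.987792, Gamma_sst = 0.878037, Gamma_stt = -1.536566, Gamma_tss = -0.535752, Gamma_tst = -0.476224, Gamma_ttt = 0.833391
  tau = 0.166667: gamma = (0.375000, 0.500000), gamma' = (0.000000, 0.000000); Gamma_sss = 0.987792, Gamma_sst = 0.878037, Gamma_stt = -1.536566, Gamma_tss = -0.535752, Gamma_tst = -0.476224, Gamma_ttt = 0.833391
  tau = 0.333333: gamma = (0.375000, 0.500000), gamma' = (0.000000, 0.000000); Gamma_sss = 0.987792, Gamma_sst = 0.878037, Gamma_stt = -1.536566, Gamma_tss = -0.535752, Gamma_tst = -0.476224, Gamma_ttt = 0.833391
  tau = 0.500000: gamma = (0.375000, 0.500000), gamma' = (0.000000, 0.000000); Gamma_sss = 0.987792, Gamma_sst = 0.878037, Gamma_stt = -1.536566, Gamma_tss = -0.535752, Gamma_tst = -0.476224, Gamma_ttt = 0.833391
  tau = 0.666667: gamma = (0.375000, 0.500000), gamma' = (0.000000, 0.000000); Gamma_sss = 0.987792, Gamma_sst = 0.878037, Gamma_stt = -1.536566, Gamma_tss = -0.535752, Gamma_tst = -0.476224, Gamma_ttt = 0.833391
  tau = 0.833333: gamma = (0.375000, 0.500000), gamma' = (0.000000, 0.000000); Gamma_sss = 0.987792, Gamma_sst = 0.878037, Gamma_stt = -1.536566, Gamma_tss = -0.535752, Gamma_tst = -0.476224, Gamma_ttt = 0.833391
  tau = 1.000000: gamma = (0.375000, 0.500000), gamma' = (0.000000, 0.000000); Gamma_sss = 0.987792, Gamma_sst = 0.878037, Gamma_stt = -1.536566, Gamma_tss = -0.535752, Gamma_tst = -0.476224, Gamma_ttt = 0.833391
step 0: V^s = 1.0000, V^t = 0.3750
step 1: k1 = (0.000000, 0.000000), k2 = (0.000000, 0.000000), k3 = (0.000000, 0.000000), k4 = (0.000000, 0.000000); V <- V + (h/6)(k1 + 2k2 + 2k3 + k4): V^s = 1.0000, V^t = 0.3750
step 2: k1 = (0.000000, 0.000000), k2 = (0.000000, 0.000000), k3 = (0.000000, 0.000000), k4 = (0.000000, 0.000000); V <- V + (h/6)(k1 + 2k2 + 2k3 + k4): V^s = 1.0000, V^t = 0.3750
step 3: k1 = (0.000000, 0.000000), k2 = (0.000000, 0.000000), k3 = (0.000000, 0.000000), k4 = (0.000000, 0.000000); V <- V + (h/6)(k1 + 2k2 + 2k3 + k4): V^s = 1.0000, V^t = 0.3750

Answer: V^s = 1.0000, V^t = 0.3750


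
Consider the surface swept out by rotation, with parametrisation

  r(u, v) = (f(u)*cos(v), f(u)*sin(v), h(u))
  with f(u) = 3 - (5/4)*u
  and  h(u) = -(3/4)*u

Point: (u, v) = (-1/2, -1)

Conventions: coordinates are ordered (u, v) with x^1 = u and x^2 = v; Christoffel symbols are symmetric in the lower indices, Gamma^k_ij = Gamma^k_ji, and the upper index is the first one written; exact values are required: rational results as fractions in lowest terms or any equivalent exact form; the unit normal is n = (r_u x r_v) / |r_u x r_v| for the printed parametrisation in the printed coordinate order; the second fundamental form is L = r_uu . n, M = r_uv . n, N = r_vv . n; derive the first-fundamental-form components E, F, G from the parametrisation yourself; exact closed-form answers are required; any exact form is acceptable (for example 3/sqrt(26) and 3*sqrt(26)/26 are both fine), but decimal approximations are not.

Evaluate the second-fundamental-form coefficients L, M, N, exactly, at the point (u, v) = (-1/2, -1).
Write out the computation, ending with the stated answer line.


f = 29/8, f' = -5/4, f'' = 0, h' = -3/4, h'' = 0
E = 17/8, F = 0, G = 841/64; answer radicand W^2 = 17/8
unnormalised second-form numerators: l = 0, m = 0, n = -87/32; L = l/sqrt(17/8), and similarly M = m/sqrt(W^2), N = n/sqrt(W^2)

Answer: L = 0, M = 0, N = -87*sqrt(34)/272


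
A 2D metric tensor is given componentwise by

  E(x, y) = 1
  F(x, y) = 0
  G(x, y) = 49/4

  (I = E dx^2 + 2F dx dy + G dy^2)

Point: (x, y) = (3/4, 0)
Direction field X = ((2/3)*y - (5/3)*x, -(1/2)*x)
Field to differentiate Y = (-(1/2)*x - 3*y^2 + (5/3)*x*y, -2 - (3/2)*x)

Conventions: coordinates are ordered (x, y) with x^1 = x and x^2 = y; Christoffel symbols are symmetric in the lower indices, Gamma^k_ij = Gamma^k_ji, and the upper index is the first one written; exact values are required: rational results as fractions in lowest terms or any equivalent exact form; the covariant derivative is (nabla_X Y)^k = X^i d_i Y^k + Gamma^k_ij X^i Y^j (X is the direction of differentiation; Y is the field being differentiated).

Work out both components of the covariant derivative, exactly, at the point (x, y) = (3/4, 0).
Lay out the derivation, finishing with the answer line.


E = 1, F = 0, G = 49/4 at the point
E_x = 0, E_y = 0, F_x = 0, F_y = 0, G_x = 0, G_y = 0
EG - F^2 = 49/4;  g^inv = (4/49) * [[49/4, 0], [0, 1]]
first-kind symbols [ij,l] = (1/2)(d_i g_jl + d_j g_il - d_l g_ij): [xx,x] = E_x/2 = 0, [xx,y] = F_x - E_y/2 = 0, [xy,x] = E_y/2 = 0, [xy,y] = G_x/2 = 0, [yy,x] = F_y - G_x/2 = 0, [yy,y] = G_y/2 = 0
Gamma^x_ij = (G*[ij,x] - F*[ij,y])/(EG - F^2), Gamma^y_ij = (E*[ij,y] - F*[ij,x])/(EG - F^2)
Gamma_xxx = 0, Gamma_xxy = 0, Gamma_xyy = 0, Gamma_yxx = 0, Gamma_yxy = 0, Gamma_yyy = 0
X = (-5/4, -3/8), Y = (-3/8, -25/8) at the point

Answer: (nabla_X Y)^x = 5/32, (nabla_X Y)^y = 15/8


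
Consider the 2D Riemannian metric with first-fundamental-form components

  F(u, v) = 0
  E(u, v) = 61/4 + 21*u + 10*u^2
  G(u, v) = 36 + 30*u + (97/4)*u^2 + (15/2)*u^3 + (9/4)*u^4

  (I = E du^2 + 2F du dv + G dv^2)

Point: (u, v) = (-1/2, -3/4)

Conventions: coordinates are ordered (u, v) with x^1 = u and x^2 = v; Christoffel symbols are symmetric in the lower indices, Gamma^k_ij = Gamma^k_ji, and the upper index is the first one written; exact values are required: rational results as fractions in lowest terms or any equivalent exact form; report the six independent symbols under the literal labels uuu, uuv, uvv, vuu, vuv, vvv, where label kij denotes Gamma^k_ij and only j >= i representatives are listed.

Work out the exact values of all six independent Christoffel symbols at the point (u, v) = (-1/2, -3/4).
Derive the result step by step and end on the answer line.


E = 29/4, F = 0, G = 1681/64 at the point
E_u = 11, E_v = 0, F_u = 0, F_v = 0, G_u = 41/4, G_v = 0
EG - F^2 = 48749/256;  g^inv = (256/48749) * [[1681/64, 0], [0, 29/4]]
first-kind symbols [ij,l] = (1/2)(d_i g_jl + d_j g_il - d_l g_ij): [uu,u] = E_u/2 = 11/2, [uu,v] = F_u - E_v/2 = 0, [uv,u] = E_v/2 = 0, [uv,v] = G_u/2 = 41/8, [vv,u] = F_v - G_u/2 = -41/8, [vv,v] = G_v/2 = 0
Gamma^u_ij = (G*[ij,u] - F*[ij,v])/(EG - F^2), Gamma^v_ij = (E*[ij,v] - F*[ij,u])/(EG - F^2)

Answer: Gamma_uuu = 22/29, Gamma_uuv = 0, Gamma_uvv = -41/58, Gamma_vuu = 0, Gamma_vuv = 8/41, Gamma_vvv = 0


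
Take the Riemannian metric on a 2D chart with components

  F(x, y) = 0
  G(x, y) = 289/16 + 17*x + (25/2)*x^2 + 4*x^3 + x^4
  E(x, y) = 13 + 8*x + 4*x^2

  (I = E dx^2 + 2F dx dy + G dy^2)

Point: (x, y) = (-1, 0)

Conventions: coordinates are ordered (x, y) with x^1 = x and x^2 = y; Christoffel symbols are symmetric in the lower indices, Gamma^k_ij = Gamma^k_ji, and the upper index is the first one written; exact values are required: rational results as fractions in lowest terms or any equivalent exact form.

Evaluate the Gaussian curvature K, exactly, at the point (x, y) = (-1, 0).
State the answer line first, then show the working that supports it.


Answer: K = -8/117

E = 9, F = 0, G = 169/16, EG - F^2 = 1521/16 at the point
E_x = 0, E_y = 0, F_x = 0, F_y = 0, G_x = 0, G_y = 0
E_yy = 0, F_xy = 0, G_xx = 13
Using the Brioschi determinant formula for K from the metric derivatives:
M1 = [[-E_yy/2 + F_xy - G_xx/2, E_x/2, F_x - E_y/2], [F_y - G_x/2, E, F], [G_y/2, F, G]] = [[-13/2, 0, 0], [0, 9, 0], [0, 0, 169/16]]; det M1 = -19773/32
M2 = [[0, E_y/2, G_x/2], [E_y/2, E, F], [G_x/2, F, G]] = [[0, 0, 0], [0, 9, 0], [0, 0, 169/16]]; det M2 = 0
det M1 - det M2 = -19773/32; K = -19773/32 / (1521/16)^2 = -8/117


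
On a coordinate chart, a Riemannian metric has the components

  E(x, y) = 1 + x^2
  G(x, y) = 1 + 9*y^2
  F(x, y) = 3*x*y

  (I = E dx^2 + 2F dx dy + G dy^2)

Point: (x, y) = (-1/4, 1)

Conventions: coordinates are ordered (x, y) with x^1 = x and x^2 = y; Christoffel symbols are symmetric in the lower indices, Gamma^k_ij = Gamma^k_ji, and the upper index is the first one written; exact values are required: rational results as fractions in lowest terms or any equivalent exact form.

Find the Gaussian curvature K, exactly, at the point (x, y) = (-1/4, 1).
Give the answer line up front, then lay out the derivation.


Answer: K = 768/25921

E = 17/16, F = -3/4, G = 10, EG - F^2 = 161/16 at the point
E_x = -1/2, E_y = 0, F_x = 3, F_y = -3/4, G_x = 0, G_y = 18
E_yy = 0, F_xy = 3, G_xx = 0
Brioschi: K = (det M1 - det M2) / (EG - F^2)^2 with the standard first/second-derivative matrices M1, M2.
M1 = [[-E_yy/2 + F_xy - G_xx/2, E_x/2, F_x - E_y/2], [F_y - G_x/2, E, F], [G_y/2, F, G]] = [[3, -1/4, 3], [-3/4, 17/16, -3/4], [9, -3/4, 10]]; det M1 = 3
M2 = [[0, E_y/2, G_x/2], [E_y/2, E, F], [G_x/2, F, G]] = [[0, 0, 0], [0, 17/16, -3/4], [0, -3/4, 10]]; det M2 = 0
det M1 - det M2 = 3; K = 3 / (161/16)^2 = 768/25921


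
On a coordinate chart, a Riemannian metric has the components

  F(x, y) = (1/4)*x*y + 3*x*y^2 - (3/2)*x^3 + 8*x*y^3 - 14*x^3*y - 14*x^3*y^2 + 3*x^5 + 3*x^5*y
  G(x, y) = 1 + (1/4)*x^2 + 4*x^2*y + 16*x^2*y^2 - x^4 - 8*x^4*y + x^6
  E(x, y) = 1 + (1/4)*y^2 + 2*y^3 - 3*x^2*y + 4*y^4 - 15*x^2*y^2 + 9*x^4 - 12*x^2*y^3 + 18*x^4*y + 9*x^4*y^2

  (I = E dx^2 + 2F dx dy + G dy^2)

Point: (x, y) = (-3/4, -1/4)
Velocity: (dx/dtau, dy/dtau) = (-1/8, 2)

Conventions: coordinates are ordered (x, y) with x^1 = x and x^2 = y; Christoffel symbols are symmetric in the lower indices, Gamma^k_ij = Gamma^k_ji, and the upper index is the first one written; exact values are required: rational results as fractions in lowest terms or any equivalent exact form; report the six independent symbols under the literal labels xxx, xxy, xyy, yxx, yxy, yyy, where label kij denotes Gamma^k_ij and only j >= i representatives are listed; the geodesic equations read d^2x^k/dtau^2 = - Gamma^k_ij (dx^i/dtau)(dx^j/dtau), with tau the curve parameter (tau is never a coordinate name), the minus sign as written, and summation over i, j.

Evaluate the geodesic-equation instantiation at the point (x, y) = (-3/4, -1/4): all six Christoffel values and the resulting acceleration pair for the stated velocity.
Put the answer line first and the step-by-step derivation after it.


Answer: Gamma_xxx = -8748/6629, Gamma_xxy = 810/947, Gamma_xyy = 7776/6629, Gamma_yxx = 5508/6629, Gamma_yxy = -510/947, Gamma_yyy = -4896/6629; accelerations (d^2x/dtau^2, d^2y/dtau^2) = (-450117/106064, 283407/106064)

E = 10657/4096, F = -4131/4096, G = 6697/4096 at the point
E_x = -2187/256, E_y = 2835/512, F_x = 5589/1024, F_y = 2103/1024, G_x = -1785/512, G_y = -153/32
EG - F^2 = 6629/2048;  g^inv = (2048/6629) * [[6697/4096, 4131/4096], [4131/4096, 10657/4096]]
first-kind symbols [ij,l] = (1/2)(d_i g_jl + d_j g_il - d_l g_ij): [xx,x] = E_x/2 = -2187/512, [xx,y] = F_x - E_y/2 = 1377/512, [xy,x] = E_y/2 = 2835/1024, [xy,y] = G_x/2 = -1785/1024, [yy,x] = F_y - G_x/2 = 243/64, [yy,y] = G_y/2 = -153/64
Gamma^x_ij = (G*[ij,x] - F*[ij,y])/(EG - F^2), Gamma^y_ij = (E*[ij,y] - F*[ij,x])/(EG - F^2)
Gamma_xxx = -8748/6629, Gamma_xxy = 810/947, Gamma_xyy = 7776/6629, Gamma_yxx = 5508/6629, Gamma_yxy = -510/947, Gamma_yyy = -4896/6629
d^2x/dtau^2 = -(Gamma_xxx*(-1/8)^2 + 2*Gamma_xxy*(-1/8)*(2) + Gamma_xyy*(2)^2) = -450117/106064
d^2y/dtau^2 = -(Gamma_yxx*(-1/8)^2 + 2*Gamma_yxy*(-1/8)*(2) + Gamma_yyy*(2)^2) = 283407/106064


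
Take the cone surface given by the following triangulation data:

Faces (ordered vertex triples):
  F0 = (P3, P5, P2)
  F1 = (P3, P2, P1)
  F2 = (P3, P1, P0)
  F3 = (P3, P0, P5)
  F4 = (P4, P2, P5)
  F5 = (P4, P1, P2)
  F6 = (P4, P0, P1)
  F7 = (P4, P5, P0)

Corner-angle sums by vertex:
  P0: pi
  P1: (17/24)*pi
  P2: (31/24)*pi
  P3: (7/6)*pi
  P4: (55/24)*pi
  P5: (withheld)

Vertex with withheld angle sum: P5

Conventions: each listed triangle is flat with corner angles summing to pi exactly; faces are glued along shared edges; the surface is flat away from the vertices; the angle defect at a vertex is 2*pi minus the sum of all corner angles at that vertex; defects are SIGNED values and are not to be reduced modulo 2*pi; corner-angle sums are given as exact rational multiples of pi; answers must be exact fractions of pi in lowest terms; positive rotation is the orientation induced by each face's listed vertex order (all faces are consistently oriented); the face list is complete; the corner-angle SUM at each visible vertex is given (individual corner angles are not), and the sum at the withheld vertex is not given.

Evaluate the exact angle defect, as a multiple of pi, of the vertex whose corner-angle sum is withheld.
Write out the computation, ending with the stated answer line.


V = 6, E = 12, F = 8; chi = V - E + F = 2
Gauss-Bonnet: total defect = 2*pi*chi = 4*pi; visible defects sum to (85/24)*pi

Answer: defect(P5) = (11/24)*pi
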